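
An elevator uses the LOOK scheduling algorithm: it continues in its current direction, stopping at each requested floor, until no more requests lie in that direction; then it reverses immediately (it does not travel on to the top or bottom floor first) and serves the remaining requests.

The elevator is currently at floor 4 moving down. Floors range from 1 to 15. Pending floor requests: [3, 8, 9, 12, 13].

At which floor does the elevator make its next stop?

Current floor: 4, direction: down
Requests above: [8, 9, 12, 13]
Requests below: [3]
Moving down and requests lie below → nearest below is max([3]) = 3

Answer: 3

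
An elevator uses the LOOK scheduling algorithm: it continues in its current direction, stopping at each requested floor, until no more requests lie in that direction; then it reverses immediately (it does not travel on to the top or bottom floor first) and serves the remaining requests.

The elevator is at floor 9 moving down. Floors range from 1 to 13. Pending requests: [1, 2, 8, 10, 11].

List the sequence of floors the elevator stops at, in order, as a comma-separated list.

Answer: 8, 2, 1, 10, 11

Derivation:
Current: 9, moving DOWN
Serve below first (descending): [8, 2, 1]
Then reverse, serve above (ascending): [10, 11]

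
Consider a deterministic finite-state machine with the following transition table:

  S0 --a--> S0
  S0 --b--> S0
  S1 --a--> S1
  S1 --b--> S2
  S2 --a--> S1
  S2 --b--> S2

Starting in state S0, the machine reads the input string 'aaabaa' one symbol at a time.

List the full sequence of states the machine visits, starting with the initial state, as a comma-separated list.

Start: S0
  read 'a': S0 --a--> S0
  read 'a': S0 --a--> S0
  read 'a': S0 --a--> S0
  read 'b': S0 --b--> S0
  read 'a': S0 --a--> S0
  read 'a': S0 --a--> S0

Answer: S0, S0, S0, S0, S0, S0, S0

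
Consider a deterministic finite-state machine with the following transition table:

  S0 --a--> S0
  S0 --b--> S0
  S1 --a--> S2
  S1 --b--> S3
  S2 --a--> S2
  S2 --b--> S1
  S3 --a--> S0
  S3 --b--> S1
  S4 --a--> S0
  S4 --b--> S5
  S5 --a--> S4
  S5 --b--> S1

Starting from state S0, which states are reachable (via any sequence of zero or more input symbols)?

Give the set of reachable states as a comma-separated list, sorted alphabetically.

BFS from S0:
  visit S0: S0--a-->S0 (seen), S0--b-->S0 (seen)

Answer: S0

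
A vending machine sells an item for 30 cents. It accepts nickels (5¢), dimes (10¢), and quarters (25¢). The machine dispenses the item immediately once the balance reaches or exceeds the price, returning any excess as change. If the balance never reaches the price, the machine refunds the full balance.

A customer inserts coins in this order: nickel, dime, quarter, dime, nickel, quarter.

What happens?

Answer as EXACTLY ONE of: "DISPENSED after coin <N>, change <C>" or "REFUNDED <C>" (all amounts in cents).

Price: 30¢
Coin 1 (nickel, 5¢): balance = 5¢
Coin 2 (dime, 10¢): balance = 15¢
Coin 3 (quarter, 25¢): balance = 40¢
  → balance >= price → DISPENSE, change = 40 - 30 = 10¢

Answer: DISPENSED after coin 3, change 10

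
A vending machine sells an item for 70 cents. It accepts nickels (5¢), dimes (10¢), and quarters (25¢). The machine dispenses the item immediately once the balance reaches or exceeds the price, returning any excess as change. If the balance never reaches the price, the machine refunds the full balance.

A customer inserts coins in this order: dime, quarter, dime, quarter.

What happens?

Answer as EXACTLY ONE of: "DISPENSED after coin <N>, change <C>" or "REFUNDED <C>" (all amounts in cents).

Price: 70¢
Coin 1 (dime, 10¢): balance = 10¢
Coin 2 (quarter, 25¢): balance = 35¢
Coin 3 (dime, 10¢): balance = 45¢
Coin 4 (quarter, 25¢): balance = 70¢
  → balance >= price → DISPENSE, change = 70 - 70 = 0¢

Answer: DISPENSED after coin 4, change 0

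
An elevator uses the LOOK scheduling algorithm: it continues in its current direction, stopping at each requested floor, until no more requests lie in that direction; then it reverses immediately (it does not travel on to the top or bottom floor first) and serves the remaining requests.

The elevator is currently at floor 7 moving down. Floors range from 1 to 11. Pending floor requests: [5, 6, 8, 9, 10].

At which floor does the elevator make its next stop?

Answer: 6

Derivation:
Current floor: 7, direction: down
Requests above: [8, 9, 10]
Requests below: [5, 6]
Moving down and requests lie below → nearest below is max([5, 6]) = 6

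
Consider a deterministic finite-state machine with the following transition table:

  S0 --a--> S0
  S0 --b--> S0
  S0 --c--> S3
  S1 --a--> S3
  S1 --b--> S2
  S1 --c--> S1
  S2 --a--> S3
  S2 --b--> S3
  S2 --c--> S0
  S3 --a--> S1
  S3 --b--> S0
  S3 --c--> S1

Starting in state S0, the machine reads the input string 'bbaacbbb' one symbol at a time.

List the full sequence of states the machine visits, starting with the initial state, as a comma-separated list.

Start: S0
  read 'b': S0 --b--> S0
  read 'b': S0 --b--> S0
  read 'a': S0 --a--> S0
  read 'a': S0 --a--> S0
  read 'c': S0 --c--> S3
  read 'b': S3 --b--> S0
  read 'b': S0 --b--> S0
  read 'b': S0 --b--> S0

Answer: S0, S0, S0, S0, S0, S3, S0, S0, S0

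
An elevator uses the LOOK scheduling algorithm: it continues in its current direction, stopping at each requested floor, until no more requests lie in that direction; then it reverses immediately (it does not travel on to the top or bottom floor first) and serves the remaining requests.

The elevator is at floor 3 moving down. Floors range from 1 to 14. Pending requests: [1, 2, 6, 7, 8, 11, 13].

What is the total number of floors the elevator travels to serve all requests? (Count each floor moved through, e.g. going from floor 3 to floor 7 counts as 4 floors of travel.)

Start at floor 3 moving down, LOOK stop order: [2, 1, 6, 7, 8, 11, 13]
  3 → 2: |2-3| = 1, total = 1
  2 → 1: |1-2| = 1, total = 2
  1 → 6: |6-1| = 5, total = 7
  6 → 7: |7-6| = 1, total = 8
  7 → 8: |8-7| = 1, total = 9
  8 → 11: |11-8| = 3, total = 12
  11 → 13: |13-11| = 2, total = 14

Answer: 14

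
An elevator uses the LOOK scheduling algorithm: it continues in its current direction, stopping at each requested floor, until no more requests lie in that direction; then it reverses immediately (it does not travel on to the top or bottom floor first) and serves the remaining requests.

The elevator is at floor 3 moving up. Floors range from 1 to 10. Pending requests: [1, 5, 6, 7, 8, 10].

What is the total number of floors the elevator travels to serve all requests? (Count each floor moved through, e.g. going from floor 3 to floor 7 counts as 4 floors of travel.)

Answer: 16

Derivation:
Start at floor 3 moving up, LOOK stop order: [5, 6, 7, 8, 10, 1]
  3 → 5: |5-3| = 2, total = 2
  5 → 6: |6-5| = 1, total = 3
  6 → 7: |7-6| = 1, total = 4
  7 → 8: |8-7| = 1, total = 5
  8 → 10: |10-8| = 2, total = 7
  10 → 1: |1-10| = 9, total = 16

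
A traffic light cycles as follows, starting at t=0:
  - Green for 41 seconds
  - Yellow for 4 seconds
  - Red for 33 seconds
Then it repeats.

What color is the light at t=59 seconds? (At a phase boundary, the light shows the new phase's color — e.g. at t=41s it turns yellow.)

Cycle length = 41 + 4 + 33 = 78s
t = 59, phase_t = 59 mod 78 = 59
59 >= 45 → RED

Answer: red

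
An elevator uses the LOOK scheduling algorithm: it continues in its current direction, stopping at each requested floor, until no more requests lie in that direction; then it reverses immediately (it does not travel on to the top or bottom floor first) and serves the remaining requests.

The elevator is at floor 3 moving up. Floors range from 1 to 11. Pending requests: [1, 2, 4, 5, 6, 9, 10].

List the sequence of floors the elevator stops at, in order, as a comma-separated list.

Answer: 4, 5, 6, 9, 10, 2, 1

Derivation:
Current: 3, moving UP
Serve above first (ascending): [4, 5, 6, 9, 10]
Then reverse, serve below (descending): [2, 1]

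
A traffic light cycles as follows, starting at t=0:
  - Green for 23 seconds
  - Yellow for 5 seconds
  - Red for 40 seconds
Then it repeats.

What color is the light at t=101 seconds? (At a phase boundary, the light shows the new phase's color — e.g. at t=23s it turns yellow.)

Cycle length = 23 + 5 + 40 = 68s
t = 101, phase_t = 101 mod 68 = 33
33 >= 28 → RED

Answer: red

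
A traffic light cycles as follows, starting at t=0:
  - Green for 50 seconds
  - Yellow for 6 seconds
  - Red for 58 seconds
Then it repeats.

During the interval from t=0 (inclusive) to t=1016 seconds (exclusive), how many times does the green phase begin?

Answer: 9

Derivation:
Cycle = 50+6+58 = 114s
green phase starts at t = k*114 + 0 for k=0,1,2,...
Need k*114+0 < 1016 → k < 8.912
k ∈ {0, ..., 8} → 9 starts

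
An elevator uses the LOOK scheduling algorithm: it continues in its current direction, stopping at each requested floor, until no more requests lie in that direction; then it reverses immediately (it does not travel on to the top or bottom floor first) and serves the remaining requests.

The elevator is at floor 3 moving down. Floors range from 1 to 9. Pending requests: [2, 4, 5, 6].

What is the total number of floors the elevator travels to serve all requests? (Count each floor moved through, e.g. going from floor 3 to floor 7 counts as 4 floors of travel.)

Answer: 5

Derivation:
Start at floor 3 moving down, LOOK stop order: [2, 4, 5, 6]
  3 → 2: |2-3| = 1, total = 1
  2 → 4: |4-2| = 2, total = 3
  4 → 5: |5-4| = 1, total = 4
  5 → 6: |6-5| = 1, total = 5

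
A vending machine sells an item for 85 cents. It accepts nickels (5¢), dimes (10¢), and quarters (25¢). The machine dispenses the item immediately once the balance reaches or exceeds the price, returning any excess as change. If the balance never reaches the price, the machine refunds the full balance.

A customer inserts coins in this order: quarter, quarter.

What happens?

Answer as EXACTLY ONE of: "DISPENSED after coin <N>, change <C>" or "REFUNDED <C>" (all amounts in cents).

Answer: REFUNDED 50

Derivation:
Price: 85¢
Coin 1 (quarter, 25¢): balance = 25¢
Coin 2 (quarter, 25¢): balance = 50¢
All coins inserted, balance 50¢ < price 85¢ → REFUND 50¢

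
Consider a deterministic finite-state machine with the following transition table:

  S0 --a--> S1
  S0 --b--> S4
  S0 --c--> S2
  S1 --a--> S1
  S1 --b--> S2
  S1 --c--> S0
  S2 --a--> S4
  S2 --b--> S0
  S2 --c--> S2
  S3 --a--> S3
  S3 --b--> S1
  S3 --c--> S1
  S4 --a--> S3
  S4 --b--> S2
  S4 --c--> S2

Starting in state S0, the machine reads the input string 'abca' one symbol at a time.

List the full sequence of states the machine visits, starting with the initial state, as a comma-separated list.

Answer: S0, S1, S2, S2, S4

Derivation:
Start: S0
  read 'a': S0 --a--> S1
  read 'b': S1 --b--> S2
  read 'c': S2 --c--> S2
  read 'a': S2 --a--> S4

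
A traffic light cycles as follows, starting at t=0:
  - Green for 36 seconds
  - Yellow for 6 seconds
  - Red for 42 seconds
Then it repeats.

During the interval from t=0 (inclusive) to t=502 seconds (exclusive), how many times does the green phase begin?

Answer: 6

Derivation:
Cycle = 36+6+42 = 84s
green phase starts at t = k*84 + 0 for k=0,1,2,...
Need k*84+0 < 502 → k < 5.976
k ∈ {0, ..., 5} → 6 starts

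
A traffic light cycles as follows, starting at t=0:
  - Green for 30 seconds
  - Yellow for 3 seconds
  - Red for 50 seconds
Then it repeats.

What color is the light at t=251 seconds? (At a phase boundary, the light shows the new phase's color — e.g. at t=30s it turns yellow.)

Cycle length = 30 + 3 + 50 = 83s
t = 251, phase_t = 251 mod 83 = 2
2 < 30 (green end) → GREEN

Answer: green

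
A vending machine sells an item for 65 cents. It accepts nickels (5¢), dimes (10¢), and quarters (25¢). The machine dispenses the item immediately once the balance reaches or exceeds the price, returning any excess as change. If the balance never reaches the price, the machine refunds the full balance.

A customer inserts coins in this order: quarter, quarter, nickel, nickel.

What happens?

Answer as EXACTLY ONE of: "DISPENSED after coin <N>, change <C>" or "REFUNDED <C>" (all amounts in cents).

Price: 65¢
Coin 1 (quarter, 25¢): balance = 25¢
Coin 2 (quarter, 25¢): balance = 50¢
Coin 3 (nickel, 5¢): balance = 55¢
Coin 4 (nickel, 5¢): balance = 60¢
All coins inserted, balance 60¢ < price 65¢ → REFUND 60¢

Answer: REFUNDED 60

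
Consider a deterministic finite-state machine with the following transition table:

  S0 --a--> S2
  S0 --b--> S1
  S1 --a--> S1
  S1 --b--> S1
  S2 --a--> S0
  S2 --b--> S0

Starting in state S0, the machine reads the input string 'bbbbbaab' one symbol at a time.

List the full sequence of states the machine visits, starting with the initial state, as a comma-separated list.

Start: S0
  read 'b': S0 --b--> S1
  read 'b': S1 --b--> S1
  read 'b': S1 --b--> S1
  read 'b': S1 --b--> S1
  read 'b': S1 --b--> S1
  read 'a': S1 --a--> S1
  read 'a': S1 --a--> S1
  read 'b': S1 --b--> S1

Answer: S0, S1, S1, S1, S1, S1, S1, S1, S1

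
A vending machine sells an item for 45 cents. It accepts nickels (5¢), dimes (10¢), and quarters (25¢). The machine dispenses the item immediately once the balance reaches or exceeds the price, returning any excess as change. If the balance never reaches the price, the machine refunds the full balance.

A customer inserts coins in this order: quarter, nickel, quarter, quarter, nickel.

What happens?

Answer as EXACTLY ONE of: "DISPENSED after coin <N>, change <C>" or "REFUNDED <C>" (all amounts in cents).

Price: 45¢
Coin 1 (quarter, 25¢): balance = 25¢
Coin 2 (nickel, 5¢): balance = 30¢
Coin 3 (quarter, 25¢): balance = 55¢
  → balance >= price → DISPENSE, change = 55 - 45 = 10¢

Answer: DISPENSED after coin 3, change 10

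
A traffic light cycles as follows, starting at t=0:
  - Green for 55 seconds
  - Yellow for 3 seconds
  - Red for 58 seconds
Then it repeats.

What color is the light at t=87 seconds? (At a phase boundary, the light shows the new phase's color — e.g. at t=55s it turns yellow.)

Cycle length = 55 + 3 + 58 = 116s
t = 87, phase_t = 87 mod 116 = 87
87 >= 58 → RED

Answer: red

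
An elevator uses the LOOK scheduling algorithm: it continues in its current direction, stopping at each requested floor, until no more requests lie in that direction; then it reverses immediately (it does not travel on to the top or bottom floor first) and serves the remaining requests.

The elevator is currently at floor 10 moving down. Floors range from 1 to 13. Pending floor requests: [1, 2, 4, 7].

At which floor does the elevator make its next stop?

Answer: 7

Derivation:
Current floor: 10, direction: down
Requests above: []
Requests below: [1, 2, 4, 7]
Moving down and requests lie below → nearest below is max([1, 2, 4, 7]) = 7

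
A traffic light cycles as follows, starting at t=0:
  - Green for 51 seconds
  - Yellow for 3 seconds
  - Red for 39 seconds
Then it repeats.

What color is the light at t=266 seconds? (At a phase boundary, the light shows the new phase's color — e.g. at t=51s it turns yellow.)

Cycle length = 51 + 3 + 39 = 93s
t = 266, phase_t = 266 mod 93 = 80
80 >= 54 → RED

Answer: red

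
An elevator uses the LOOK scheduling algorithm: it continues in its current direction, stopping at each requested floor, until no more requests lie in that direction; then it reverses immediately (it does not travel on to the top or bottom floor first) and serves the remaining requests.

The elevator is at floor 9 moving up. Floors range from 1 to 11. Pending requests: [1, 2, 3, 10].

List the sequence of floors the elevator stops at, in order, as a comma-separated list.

Answer: 10, 3, 2, 1

Derivation:
Current: 9, moving UP
Serve above first (ascending): [10]
Then reverse, serve below (descending): [3, 2, 1]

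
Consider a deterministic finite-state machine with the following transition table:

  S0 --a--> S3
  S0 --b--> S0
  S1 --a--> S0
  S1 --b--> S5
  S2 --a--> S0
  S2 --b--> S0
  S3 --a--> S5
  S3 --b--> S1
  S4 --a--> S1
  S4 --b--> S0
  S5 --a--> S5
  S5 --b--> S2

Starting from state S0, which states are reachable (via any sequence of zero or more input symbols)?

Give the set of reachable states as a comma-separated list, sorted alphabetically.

Answer: S0, S1, S2, S3, S5

Derivation:
BFS from S0:
  visit S0: S0--a-->S3 (new), S0--b-->S0 (seen)
  visit S3: S3--a-->S5 (new), S3--b-->S1 (new)
  visit S5: S5--a-->S5 (seen), S5--b-->S2 (new)
  visit S1: S1--a-->S0 (seen), S1--b-->S5 (seen)
  visit S2: S2--a-->S0 (seen), S2--b-->S0 (seen)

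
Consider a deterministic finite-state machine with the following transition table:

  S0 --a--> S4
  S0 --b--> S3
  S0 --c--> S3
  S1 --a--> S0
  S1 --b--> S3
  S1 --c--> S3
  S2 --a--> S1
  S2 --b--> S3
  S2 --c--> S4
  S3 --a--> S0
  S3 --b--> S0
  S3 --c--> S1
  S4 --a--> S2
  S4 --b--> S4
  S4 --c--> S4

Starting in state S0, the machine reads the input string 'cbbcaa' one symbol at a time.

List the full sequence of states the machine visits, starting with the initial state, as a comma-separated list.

Answer: S0, S3, S0, S3, S1, S0, S4

Derivation:
Start: S0
  read 'c': S0 --c--> S3
  read 'b': S3 --b--> S0
  read 'b': S0 --b--> S3
  read 'c': S3 --c--> S1
  read 'a': S1 --a--> S0
  read 'a': S0 --a--> S4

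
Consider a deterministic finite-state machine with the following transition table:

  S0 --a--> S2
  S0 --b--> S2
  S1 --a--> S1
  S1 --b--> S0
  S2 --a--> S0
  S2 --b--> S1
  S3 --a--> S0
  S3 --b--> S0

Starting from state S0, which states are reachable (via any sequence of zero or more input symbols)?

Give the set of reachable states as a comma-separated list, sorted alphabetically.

Answer: S0, S1, S2

Derivation:
BFS from S0:
  visit S0: S0--a-->S2 (new), S0--b-->S2 (seen)
  visit S2: S2--a-->S0 (seen), S2--b-->S1 (new)
  visit S1: S1--a-->S1 (seen), S1--b-->S0 (seen)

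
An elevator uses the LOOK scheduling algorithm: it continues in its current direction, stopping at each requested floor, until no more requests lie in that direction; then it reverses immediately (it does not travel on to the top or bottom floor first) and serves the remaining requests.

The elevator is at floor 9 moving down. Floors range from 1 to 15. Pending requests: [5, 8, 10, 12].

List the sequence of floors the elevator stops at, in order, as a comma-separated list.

Current: 9, moving DOWN
Serve below first (descending): [8, 5]
Then reverse, serve above (ascending): [10, 12]

Answer: 8, 5, 10, 12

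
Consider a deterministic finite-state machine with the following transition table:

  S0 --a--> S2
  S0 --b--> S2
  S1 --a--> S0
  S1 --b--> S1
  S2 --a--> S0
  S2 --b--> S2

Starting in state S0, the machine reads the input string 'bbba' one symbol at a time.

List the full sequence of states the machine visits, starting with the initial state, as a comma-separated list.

Answer: S0, S2, S2, S2, S0

Derivation:
Start: S0
  read 'b': S0 --b--> S2
  read 'b': S2 --b--> S2
  read 'b': S2 --b--> S2
  read 'a': S2 --a--> S0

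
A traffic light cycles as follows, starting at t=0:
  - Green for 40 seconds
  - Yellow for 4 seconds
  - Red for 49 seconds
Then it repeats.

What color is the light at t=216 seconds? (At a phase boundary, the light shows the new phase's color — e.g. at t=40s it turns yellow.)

Cycle length = 40 + 4 + 49 = 93s
t = 216, phase_t = 216 mod 93 = 30
30 < 40 (green end) → GREEN

Answer: green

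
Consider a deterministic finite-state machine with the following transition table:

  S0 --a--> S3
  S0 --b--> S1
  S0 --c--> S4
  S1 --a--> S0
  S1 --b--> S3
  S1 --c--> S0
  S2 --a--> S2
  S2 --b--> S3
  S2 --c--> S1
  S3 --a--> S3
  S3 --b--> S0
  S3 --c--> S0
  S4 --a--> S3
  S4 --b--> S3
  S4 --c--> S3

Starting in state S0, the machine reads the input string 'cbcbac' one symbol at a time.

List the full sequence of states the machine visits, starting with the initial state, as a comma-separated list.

Start: S0
  read 'c': S0 --c--> S4
  read 'b': S4 --b--> S3
  read 'c': S3 --c--> S0
  read 'b': S0 --b--> S1
  read 'a': S1 --a--> S0
  read 'c': S0 --c--> S4

Answer: S0, S4, S3, S0, S1, S0, S4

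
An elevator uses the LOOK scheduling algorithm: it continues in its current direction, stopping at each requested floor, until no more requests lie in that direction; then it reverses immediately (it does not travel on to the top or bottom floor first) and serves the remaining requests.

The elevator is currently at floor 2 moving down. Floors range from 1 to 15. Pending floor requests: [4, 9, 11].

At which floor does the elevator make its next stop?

Current floor: 2, direction: down
Requests above: [4, 9, 11]
Requests below: []
Moving down but no requests below → reverse; nearest above is min([4, 9, 11]) = 4

Answer: 4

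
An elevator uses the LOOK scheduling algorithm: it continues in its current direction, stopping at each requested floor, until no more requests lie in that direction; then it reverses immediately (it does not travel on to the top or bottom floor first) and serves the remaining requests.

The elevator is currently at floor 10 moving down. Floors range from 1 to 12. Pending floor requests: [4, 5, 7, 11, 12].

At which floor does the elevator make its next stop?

Current floor: 10, direction: down
Requests above: [11, 12]
Requests below: [4, 5, 7]
Moving down and requests lie below → nearest below is max([4, 5, 7]) = 7

Answer: 7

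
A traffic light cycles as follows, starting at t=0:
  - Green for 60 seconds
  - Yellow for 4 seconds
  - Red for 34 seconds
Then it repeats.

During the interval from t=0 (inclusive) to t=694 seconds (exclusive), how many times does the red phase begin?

Answer: 7

Derivation:
Cycle = 60+4+34 = 98s
red phase starts at t = k*98 + 64 for k=0,1,2,...
Need k*98+64 < 694 → k < 6.429
k ∈ {0, ..., 6} → 7 starts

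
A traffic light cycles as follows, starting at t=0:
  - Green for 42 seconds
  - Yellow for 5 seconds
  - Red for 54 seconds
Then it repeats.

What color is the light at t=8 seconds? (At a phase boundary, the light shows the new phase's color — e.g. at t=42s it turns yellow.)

Cycle length = 42 + 5 + 54 = 101s
t = 8, phase_t = 8 mod 101 = 8
8 < 42 (green end) → GREEN

Answer: green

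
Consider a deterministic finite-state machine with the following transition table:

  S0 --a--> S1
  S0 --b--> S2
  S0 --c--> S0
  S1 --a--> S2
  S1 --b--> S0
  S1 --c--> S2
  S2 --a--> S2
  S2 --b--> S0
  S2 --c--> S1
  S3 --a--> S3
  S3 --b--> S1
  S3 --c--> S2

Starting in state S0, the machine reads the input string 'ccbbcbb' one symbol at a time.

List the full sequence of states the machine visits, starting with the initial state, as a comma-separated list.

Start: S0
  read 'c': S0 --c--> S0
  read 'c': S0 --c--> S0
  read 'b': S0 --b--> S2
  read 'b': S2 --b--> S0
  read 'c': S0 --c--> S0
  read 'b': S0 --b--> S2
  read 'b': S2 --b--> S0

Answer: S0, S0, S0, S2, S0, S0, S2, S0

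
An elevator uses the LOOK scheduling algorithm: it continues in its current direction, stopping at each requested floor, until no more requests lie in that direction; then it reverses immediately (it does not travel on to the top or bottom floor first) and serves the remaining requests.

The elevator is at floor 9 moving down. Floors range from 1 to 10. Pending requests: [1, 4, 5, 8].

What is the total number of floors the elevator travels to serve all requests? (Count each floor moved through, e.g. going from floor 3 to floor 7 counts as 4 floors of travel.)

Answer: 8

Derivation:
Start at floor 9 moving down, LOOK stop order: [8, 5, 4, 1]
  9 → 8: |8-9| = 1, total = 1
  8 → 5: |5-8| = 3, total = 4
  5 → 4: |4-5| = 1, total = 5
  4 → 1: |1-4| = 3, total = 8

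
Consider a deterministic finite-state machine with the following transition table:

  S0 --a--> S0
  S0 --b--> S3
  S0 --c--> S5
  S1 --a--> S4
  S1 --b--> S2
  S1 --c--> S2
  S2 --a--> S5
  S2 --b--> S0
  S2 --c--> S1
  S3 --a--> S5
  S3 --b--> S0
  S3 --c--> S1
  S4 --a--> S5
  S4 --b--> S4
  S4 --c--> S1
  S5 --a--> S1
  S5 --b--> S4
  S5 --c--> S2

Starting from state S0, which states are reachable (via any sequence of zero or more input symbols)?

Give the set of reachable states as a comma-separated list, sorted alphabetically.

Answer: S0, S1, S2, S3, S4, S5

Derivation:
BFS from S0:
  visit S0: S0--a-->S0 (seen), S0--b-->S3 (new), S0--c-->S5 (new)
  visit S3: S3--a-->S5 (seen), S3--b-->S0 (seen), S3--c-->S1 (new)
  visit S5: S5--a-->S1 (seen), S5--b-->S4 (new), S5--c-->S2 (new)
  visit S1: S1--a-->S4 (seen), S1--b-->S2 (seen), S1--c-->S2 (seen)
  visit S4: S4--a-->S5 (seen), S4--b-->S4 (seen), S4--c-->S1 (seen)
  visit S2: S2--a-->S5 (seen), S2--b-->S0 (seen), S2--c-->S1 (seen)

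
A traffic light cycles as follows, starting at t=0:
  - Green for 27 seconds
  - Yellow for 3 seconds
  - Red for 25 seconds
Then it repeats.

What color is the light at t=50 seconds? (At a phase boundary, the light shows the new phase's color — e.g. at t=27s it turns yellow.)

Cycle length = 27 + 3 + 25 = 55s
t = 50, phase_t = 50 mod 55 = 50
50 >= 30 → RED

Answer: red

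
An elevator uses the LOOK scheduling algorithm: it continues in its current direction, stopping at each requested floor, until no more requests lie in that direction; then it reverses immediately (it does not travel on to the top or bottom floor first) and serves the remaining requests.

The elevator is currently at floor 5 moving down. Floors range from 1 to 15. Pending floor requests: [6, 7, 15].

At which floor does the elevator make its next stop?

Answer: 6

Derivation:
Current floor: 5, direction: down
Requests above: [6, 7, 15]
Requests below: []
Moving down but no requests below → reverse; nearest above is min([6, 7, 15]) = 6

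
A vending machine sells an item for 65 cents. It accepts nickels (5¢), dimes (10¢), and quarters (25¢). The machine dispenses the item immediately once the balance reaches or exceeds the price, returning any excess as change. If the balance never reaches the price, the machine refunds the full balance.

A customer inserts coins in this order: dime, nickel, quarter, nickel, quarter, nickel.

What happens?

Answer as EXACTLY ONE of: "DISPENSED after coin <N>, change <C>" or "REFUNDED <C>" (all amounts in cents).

Price: 65¢
Coin 1 (dime, 10¢): balance = 10¢
Coin 2 (nickel, 5¢): balance = 15¢
Coin 3 (quarter, 25¢): balance = 40¢
Coin 4 (nickel, 5¢): balance = 45¢
Coin 5 (quarter, 25¢): balance = 70¢
  → balance >= price → DISPENSE, change = 70 - 65 = 5¢

Answer: DISPENSED after coin 5, change 5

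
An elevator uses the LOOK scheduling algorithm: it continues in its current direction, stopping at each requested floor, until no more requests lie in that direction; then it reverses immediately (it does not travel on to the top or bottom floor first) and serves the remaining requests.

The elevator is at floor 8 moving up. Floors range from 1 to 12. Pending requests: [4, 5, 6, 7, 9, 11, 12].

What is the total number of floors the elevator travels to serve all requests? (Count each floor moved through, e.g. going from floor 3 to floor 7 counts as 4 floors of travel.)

Answer: 12

Derivation:
Start at floor 8 moving up, LOOK stop order: [9, 11, 12, 7, 6, 5, 4]
  8 → 9: |9-8| = 1, total = 1
  9 → 11: |11-9| = 2, total = 3
  11 → 12: |12-11| = 1, total = 4
  12 → 7: |7-12| = 5, total = 9
  7 → 6: |6-7| = 1, total = 10
  6 → 5: |5-6| = 1, total = 11
  5 → 4: |4-5| = 1, total = 12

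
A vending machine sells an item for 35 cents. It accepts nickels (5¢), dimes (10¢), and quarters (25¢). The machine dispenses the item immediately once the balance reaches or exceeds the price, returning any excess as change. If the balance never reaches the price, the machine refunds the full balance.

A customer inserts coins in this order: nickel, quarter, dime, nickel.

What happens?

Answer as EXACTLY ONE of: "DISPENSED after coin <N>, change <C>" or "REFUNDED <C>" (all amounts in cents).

Answer: DISPENSED after coin 3, change 5

Derivation:
Price: 35¢
Coin 1 (nickel, 5¢): balance = 5¢
Coin 2 (quarter, 25¢): balance = 30¢
Coin 3 (dime, 10¢): balance = 40¢
  → balance >= price → DISPENSE, change = 40 - 35 = 5¢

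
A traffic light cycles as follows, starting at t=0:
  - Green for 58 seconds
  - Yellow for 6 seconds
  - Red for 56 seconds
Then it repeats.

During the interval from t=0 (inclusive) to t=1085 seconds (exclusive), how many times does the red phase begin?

Answer: 9

Derivation:
Cycle = 58+6+56 = 120s
red phase starts at t = k*120 + 64 for k=0,1,2,...
Need k*120+64 < 1085 → k < 8.508
k ∈ {0, ..., 8} → 9 starts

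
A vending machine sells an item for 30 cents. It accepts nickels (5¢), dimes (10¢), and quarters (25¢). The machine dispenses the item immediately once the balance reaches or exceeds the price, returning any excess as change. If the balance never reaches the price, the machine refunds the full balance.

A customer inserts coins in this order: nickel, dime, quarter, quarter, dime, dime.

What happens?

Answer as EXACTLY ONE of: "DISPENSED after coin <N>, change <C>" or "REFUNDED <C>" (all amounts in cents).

Price: 30¢
Coin 1 (nickel, 5¢): balance = 5¢
Coin 2 (dime, 10¢): balance = 15¢
Coin 3 (quarter, 25¢): balance = 40¢
  → balance >= price → DISPENSE, change = 40 - 30 = 10¢

Answer: DISPENSED after coin 3, change 10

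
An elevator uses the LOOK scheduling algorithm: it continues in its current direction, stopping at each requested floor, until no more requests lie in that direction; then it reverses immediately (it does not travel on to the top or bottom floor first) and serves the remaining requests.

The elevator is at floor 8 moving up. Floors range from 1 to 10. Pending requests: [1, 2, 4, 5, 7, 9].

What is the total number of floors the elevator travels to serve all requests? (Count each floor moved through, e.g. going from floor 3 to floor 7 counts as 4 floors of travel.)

Start at floor 8 moving up, LOOK stop order: [9, 7, 5, 4, 2, 1]
  8 → 9: |9-8| = 1, total = 1
  9 → 7: |7-9| = 2, total = 3
  7 → 5: |5-7| = 2, total = 5
  5 → 4: |4-5| = 1, total = 6
  4 → 2: |2-4| = 2, total = 8
  2 → 1: |1-2| = 1, total = 9

Answer: 9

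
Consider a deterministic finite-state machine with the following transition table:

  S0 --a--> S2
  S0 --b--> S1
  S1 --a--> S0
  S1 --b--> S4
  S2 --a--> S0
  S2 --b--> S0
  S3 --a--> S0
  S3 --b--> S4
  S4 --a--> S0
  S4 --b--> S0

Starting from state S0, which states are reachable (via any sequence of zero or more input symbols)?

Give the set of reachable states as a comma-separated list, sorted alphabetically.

BFS from S0:
  visit S0: S0--a-->S2 (new), S0--b-->S1 (new)
  visit S2: S2--a-->S0 (seen), S2--b-->S0 (seen)
  visit S1: S1--a-->S0 (seen), S1--b-->S4 (new)
  visit S4: S4--a-->S0 (seen), S4--b-->S0 (seen)

Answer: S0, S1, S2, S4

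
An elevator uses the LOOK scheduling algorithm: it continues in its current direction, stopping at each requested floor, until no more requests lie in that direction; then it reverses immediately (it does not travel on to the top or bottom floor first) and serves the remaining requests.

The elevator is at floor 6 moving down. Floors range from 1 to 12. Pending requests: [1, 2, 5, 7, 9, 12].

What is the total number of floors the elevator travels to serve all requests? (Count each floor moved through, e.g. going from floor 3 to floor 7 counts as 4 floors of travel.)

Answer: 16

Derivation:
Start at floor 6 moving down, LOOK stop order: [5, 2, 1, 7, 9, 12]
  6 → 5: |5-6| = 1, total = 1
  5 → 2: |2-5| = 3, total = 4
  2 → 1: |1-2| = 1, total = 5
  1 → 7: |7-1| = 6, total = 11
  7 → 9: |9-7| = 2, total = 13
  9 → 12: |12-9| = 3, total = 16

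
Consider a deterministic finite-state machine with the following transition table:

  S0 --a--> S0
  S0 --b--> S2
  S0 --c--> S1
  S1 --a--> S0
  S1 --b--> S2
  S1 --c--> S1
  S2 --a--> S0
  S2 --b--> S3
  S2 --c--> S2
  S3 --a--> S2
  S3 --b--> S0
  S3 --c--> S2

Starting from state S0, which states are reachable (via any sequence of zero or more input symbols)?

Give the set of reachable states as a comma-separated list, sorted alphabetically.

BFS from S0:
  visit S0: S0--a-->S0 (seen), S0--b-->S2 (new), S0--c-->S1 (new)
  visit S2: S2--a-->S0 (seen), S2--b-->S3 (new), S2--c-->S2 (seen)
  visit S1: S1--a-->S0 (seen), S1--b-->S2 (seen), S1--c-->S1 (seen)
  visit S3: S3--a-->S2 (seen), S3--b-->S0 (seen), S3--c-->S2 (seen)

Answer: S0, S1, S2, S3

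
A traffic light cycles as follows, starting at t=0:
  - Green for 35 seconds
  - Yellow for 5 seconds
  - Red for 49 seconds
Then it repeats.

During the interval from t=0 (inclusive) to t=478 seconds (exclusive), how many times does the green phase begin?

Answer: 6

Derivation:
Cycle = 35+5+49 = 89s
green phase starts at t = k*89 + 0 for k=0,1,2,...
Need k*89+0 < 478 → k < 5.371
k ∈ {0, ..., 5} → 6 starts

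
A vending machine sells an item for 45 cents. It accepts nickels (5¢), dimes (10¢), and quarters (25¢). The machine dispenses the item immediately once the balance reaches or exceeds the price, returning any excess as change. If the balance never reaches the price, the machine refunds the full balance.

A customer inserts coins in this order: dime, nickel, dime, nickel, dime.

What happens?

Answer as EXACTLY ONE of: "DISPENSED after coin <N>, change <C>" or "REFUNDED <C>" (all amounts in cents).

Answer: REFUNDED 40

Derivation:
Price: 45¢
Coin 1 (dime, 10¢): balance = 10¢
Coin 2 (nickel, 5¢): balance = 15¢
Coin 3 (dime, 10¢): balance = 25¢
Coin 4 (nickel, 5¢): balance = 30¢
Coin 5 (dime, 10¢): balance = 40¢
All coins inserted, balance 40¢ < price 45¢ → REFUND 40¢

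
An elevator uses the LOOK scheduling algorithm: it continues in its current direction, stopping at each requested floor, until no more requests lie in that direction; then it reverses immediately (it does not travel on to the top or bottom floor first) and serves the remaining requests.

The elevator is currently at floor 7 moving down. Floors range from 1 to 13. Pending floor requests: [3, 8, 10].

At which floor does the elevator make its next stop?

Answer: 3

Derivation:
Current floor: 7, direction: down
Requests above: [8, 10]
Requests below: [3]
Moving down and requests lie below → nearest below is max([3]) = 3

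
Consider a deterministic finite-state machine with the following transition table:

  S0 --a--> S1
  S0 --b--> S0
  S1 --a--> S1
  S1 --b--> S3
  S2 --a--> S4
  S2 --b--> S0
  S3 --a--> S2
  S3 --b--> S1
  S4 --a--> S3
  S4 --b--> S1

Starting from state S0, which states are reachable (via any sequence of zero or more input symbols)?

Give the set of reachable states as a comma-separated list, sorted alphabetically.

Answer: S0, S1, S2, S3, S4

Derivation:
BFS from S0:
  visit S0: S0--a-->S1 (new), S0--b-->S0 (seen)
  visit S1: S1--a-->S1 (seen), S1--b-->S3 (new)
  visit S3: S3--a-->S2 (new), S3--b-->S1 (seen)
  visit S2: S2--a-->S4 (new), S2--b-->S0 (seen)
  visit S4: S4--a-->S3 (seen), S4--b-->S1 (seen)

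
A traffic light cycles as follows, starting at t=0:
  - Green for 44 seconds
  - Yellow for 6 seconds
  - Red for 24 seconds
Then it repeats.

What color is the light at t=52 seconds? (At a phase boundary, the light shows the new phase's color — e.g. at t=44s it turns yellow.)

Cycle length = 44 + 6 + 24 = 74s
t = 52, phase_t = 52 mod 74 = 52
52 >= 50 → RED

Answer: red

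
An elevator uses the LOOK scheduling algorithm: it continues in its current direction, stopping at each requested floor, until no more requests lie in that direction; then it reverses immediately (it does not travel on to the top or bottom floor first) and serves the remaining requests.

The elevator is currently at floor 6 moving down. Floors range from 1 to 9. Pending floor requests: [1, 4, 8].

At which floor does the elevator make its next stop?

Current floor: 6, direction: down
Requests above: [8]
Requests below: [1, 4]
Moving down and requests lie below → nearest below is max([1, 4]) = 4

Answer: 4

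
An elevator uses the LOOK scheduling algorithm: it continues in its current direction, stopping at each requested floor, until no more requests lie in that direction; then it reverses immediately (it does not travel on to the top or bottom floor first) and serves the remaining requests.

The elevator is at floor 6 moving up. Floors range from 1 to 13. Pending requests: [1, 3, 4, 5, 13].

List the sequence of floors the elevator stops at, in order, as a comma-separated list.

Current: 6, moving UP
Serve above first (ascending): [13]
Then reverse, serve below (descending): [5, 4, 3, 1]

Answer: 13, 5, 4, 3, 1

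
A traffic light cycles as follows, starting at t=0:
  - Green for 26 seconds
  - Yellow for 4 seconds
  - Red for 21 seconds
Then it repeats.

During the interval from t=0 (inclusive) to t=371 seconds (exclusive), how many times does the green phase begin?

Answer: 8

Derivation:
Cycle = 26+4+21 = 51s
green phase starts at t = k*51 + 0 for k=0,1,2,...
Need k*51+0 < 371 → k < 7.275
k ∈ {0, ..., 7} → 8 starts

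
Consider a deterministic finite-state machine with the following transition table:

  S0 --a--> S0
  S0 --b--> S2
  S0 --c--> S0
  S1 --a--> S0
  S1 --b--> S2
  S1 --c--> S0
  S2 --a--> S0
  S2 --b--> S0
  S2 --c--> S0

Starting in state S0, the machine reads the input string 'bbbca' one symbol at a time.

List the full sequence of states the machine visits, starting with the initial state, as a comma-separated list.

Start: S0
  read 'b': S0 --b--> S2
  read 'b': S2 --b--> S0
  read 'b': S0 --b--> S2
  read 'c': S2 --c--> S0
  read 'a': S0 --a--> S0

Answer: S0, S2, S0, S2, S0, S0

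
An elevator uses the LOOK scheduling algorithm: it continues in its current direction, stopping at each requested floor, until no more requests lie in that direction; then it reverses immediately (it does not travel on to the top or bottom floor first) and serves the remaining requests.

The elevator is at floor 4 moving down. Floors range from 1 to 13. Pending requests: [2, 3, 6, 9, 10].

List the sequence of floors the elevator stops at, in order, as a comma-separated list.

Current: 4, moving DOWN
Serve below first (descending): [3, 2]
Then reverse, serve above (ascending): [6, 9, 10]

Answer: 3, 2, 6, 9, 10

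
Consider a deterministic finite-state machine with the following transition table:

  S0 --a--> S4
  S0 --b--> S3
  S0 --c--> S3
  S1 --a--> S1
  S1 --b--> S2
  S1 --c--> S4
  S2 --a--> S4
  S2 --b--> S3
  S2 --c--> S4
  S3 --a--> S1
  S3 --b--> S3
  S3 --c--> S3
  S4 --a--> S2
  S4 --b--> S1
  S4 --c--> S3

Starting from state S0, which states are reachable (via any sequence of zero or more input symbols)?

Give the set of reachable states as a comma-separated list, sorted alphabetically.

BFS from S0:
  visit S0: S0--a-->S4 (new), S0--b-->S3 (new), S0--c-->S3 (seen)
  visit S4: S4--a-->S2 (new), S4--b-->S1 (new), S4--c-->S3 (seen)
  visit S3: S3--a-->S1 (seen), S3--b-->S3 (seen), S3--c-->S3 (seen)
  visit S2: S2--a-->S4 (seen), S2--b-->S3 (seen), S2--c-->S4 (seen)
  visit S1: S1--a-->S1 (seen), S1--b-->S2 (seen), S1--c-->S4 (seen)

Answer: S0, S1, S2, S3, S4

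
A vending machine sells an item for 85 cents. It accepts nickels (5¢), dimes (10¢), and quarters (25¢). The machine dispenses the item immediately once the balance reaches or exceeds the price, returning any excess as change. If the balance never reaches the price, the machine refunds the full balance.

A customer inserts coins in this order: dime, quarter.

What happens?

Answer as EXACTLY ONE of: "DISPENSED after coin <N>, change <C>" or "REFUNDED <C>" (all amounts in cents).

Price: 85¢
Coin 1 (dime, 10¢): balance = 10¢
Coin 2 (quarter, 25¢): balance = 35¢
All coins inserted, balance 35¢ < price 85¢ → REFUND 35¢

Answer: REFUNDED 35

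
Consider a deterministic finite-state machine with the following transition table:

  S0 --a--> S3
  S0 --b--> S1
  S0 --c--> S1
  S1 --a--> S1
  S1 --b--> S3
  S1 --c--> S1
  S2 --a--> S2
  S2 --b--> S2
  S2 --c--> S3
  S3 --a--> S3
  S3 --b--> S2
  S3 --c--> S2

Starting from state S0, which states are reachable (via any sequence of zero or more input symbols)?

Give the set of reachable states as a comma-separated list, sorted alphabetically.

BFS from S0:
  visit S0: S0--a-->S3 (new), S0--b-->S1 (new), S0--c-->S1 (seen)
  visit S3: S3--a-->S3 (seen), S3--b-->S2 (new), S3--c-->S2 (seen)
  visit S1: S1--a-->S1 (seen), S1--b-->S3 (seen), S1--c-->S1 (seen)
  visit S2: S2--a-->S2 (seen), S2--b-->S2 (seen), S2--c-->S3 (seen)

Answer: S0, S1, S2, S3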